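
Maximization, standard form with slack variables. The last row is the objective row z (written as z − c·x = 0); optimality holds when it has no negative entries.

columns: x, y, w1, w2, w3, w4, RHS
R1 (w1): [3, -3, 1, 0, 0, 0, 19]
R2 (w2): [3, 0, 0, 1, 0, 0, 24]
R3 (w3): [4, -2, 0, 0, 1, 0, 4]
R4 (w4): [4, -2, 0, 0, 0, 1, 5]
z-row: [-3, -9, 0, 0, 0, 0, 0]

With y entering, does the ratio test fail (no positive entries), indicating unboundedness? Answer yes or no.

yes

Every constraint-row entry in column y is ≤ 0, so increasing y is unbounded.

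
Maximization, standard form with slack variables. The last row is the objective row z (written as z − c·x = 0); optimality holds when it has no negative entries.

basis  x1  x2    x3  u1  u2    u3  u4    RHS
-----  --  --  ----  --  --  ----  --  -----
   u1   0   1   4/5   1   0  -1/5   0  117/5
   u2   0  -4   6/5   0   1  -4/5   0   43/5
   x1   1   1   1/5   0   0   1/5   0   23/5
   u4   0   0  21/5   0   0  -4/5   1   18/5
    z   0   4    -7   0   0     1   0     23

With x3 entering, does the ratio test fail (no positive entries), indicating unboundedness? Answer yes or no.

Column x3 has positive entries in row(s) 1, 2, 3, 4, so the ratio test bounds it — not unbounded.

no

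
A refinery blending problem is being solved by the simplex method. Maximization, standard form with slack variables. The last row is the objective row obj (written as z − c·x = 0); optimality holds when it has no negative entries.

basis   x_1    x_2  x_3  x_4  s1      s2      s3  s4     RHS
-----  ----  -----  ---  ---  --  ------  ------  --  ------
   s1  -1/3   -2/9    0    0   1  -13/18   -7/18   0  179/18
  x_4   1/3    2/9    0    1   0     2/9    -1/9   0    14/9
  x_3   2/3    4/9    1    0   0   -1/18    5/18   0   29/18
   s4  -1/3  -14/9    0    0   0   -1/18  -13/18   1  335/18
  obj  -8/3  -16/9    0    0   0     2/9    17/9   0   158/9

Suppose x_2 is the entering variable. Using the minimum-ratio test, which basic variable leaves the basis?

x_3

Column x_2 entries and ratios — s1: -2/9 ≤ 0, skip; x_4: (14/9)/(2/9) = 7; x_3: (29/18)/(4/9) = 29/8; s4: -14/9 ≤ 0, skip.
Smallest ratio is 29/8 in the row of x_3, so x_3 leaves.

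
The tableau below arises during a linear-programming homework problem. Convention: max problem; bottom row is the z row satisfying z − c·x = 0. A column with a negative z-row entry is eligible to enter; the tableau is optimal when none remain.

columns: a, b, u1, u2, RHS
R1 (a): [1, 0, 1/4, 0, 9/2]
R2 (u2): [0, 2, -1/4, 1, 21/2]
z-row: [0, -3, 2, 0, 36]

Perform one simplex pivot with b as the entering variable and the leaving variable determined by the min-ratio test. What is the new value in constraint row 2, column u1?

-1/8

Ratio test on column b — row 1: entry 0 ≤ 0; row 2: (21/2)/2 = 21/4. Minimum is 21/4 at row 2 (u2 leaves); pivot element 2.
Divide row 2 by 2; eliminate column b from the other rows.
In the new row 2, the u1 entry is the old entry divided by the pivot: (-1/4)/2 = -1/8.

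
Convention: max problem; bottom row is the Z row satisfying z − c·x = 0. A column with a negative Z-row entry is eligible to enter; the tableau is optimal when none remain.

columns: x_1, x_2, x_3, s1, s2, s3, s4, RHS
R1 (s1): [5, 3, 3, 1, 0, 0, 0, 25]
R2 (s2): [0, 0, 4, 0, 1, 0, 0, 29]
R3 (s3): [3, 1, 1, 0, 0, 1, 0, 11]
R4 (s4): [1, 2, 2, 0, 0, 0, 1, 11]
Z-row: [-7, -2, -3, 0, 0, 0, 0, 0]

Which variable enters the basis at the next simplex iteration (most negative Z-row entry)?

x_1

Negative Z-row entries: x_1: -7, x_2: -2, x_3: -3.
The most negative is -7 in column x_1, so x_1 enters.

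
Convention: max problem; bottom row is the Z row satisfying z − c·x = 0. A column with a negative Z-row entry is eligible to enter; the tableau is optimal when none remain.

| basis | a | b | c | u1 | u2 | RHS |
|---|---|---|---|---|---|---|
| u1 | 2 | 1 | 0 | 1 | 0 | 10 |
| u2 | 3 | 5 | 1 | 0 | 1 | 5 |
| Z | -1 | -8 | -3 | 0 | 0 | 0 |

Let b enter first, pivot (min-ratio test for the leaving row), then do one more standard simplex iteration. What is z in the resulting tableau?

Ratio test on column b — row 1: 10/1 = 10; row 2: 5/5 = 1. Minimum is 1 at row 2 (u2 leaves); pivot element 5.
Pivot on row 2; the Z-row RHS becomes 0 − (-8)·1 = 8.
Next entering variable (most negative Z-row entry -7/5): c.
Ratio test on column c — row 1: entry -1/5 ≤ 0; row 2: 1/(1/5) = 5. Minimum is 5 at row 2 (b leaves); pivot element 1/5.
After the second pivot the Z-row RHS is 8 − (-7/5)·5 = 15.

15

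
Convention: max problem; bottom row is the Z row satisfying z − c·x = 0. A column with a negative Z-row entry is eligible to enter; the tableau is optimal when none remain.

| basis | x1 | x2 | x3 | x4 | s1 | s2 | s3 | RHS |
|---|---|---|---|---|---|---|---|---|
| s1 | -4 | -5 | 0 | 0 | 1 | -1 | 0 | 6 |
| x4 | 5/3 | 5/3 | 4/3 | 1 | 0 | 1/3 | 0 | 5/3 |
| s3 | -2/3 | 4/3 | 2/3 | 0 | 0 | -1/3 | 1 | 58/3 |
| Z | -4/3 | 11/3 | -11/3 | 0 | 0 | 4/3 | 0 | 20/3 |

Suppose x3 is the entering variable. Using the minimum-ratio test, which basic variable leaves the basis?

x4

Column x3 entries and ratios — s1: 0 ≤ 0, skip; x4: (5/3)/(4/3) = 5/4; s3: (58/3)/(2/3) = 29.
Smallest ratio is 5/4 in the row of x4, so x4 leaves.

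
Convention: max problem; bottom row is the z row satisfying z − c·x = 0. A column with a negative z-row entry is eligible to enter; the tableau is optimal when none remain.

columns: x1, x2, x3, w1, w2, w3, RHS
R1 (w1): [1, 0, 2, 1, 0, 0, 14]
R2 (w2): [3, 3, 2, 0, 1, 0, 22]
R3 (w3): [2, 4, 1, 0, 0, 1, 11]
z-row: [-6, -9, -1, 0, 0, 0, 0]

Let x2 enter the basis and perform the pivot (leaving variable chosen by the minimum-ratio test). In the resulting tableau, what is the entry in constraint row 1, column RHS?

Ratio test on column x2 — row 1: entry 0 ≤ 0; row 2: 22/3 = 22/3; row 3: 11/4 = 11/4. Minimum is 11/4 at row 3 (w3 leaves); pivot element 4.
Divide row 3 by 4; eliminate column x2 from the other rows.
Row 1 update in column RHS: 14 − 0·(11/4) = 14.

14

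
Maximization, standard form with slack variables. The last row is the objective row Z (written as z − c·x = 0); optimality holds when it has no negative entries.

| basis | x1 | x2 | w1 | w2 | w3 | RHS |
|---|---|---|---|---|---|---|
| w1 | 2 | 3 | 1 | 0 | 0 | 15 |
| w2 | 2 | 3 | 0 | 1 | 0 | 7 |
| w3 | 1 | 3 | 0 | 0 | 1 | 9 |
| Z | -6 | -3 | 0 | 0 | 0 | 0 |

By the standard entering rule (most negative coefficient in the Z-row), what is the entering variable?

x1

Negative Z-row entries: x1: -6, x2: -3.
The most negative is -6 in column x1, so x1 enters.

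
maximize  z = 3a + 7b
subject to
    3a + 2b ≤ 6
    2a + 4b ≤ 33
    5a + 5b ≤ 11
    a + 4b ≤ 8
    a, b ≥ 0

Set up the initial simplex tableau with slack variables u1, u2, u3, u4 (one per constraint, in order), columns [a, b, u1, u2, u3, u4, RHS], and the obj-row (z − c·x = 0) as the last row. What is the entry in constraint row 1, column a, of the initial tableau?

3

Constraint 1 has coefficient 3 on a.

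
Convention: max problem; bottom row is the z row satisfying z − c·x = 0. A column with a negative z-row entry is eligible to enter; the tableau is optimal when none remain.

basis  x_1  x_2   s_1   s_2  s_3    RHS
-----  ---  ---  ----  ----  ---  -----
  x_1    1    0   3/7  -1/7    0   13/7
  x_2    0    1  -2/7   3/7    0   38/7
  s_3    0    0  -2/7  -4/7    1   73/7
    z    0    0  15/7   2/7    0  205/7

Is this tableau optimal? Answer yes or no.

Every z-row coefficient is ≥ 0, so the tableau is optimal.

yes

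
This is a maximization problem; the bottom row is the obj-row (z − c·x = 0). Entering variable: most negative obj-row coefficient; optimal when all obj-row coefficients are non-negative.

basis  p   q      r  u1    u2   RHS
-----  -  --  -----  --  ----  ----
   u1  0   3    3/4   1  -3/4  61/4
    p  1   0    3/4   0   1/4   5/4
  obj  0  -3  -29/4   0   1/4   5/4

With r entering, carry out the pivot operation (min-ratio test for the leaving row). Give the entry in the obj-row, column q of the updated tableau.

Ratio test on column r — row 1: (61/4)/(3/4) = 61/3; row 2: (5/4)/(3/4) = 5/3. Minimum is 5/3 at row 2 (p leaves); pivot element 3/4.
Divide row 2 by 3/4; eliminate column r from the other rows.
obj-row update in column q: -3 − (-29/4)·0 = -3.

-3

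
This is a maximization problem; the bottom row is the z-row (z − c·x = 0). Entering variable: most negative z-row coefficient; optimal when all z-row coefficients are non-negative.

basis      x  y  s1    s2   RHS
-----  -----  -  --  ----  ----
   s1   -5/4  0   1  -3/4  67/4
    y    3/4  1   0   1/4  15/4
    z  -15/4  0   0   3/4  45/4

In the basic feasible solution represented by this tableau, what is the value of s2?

0

s2 is not in the basis, so in the current basic feasible solution s2 = 0.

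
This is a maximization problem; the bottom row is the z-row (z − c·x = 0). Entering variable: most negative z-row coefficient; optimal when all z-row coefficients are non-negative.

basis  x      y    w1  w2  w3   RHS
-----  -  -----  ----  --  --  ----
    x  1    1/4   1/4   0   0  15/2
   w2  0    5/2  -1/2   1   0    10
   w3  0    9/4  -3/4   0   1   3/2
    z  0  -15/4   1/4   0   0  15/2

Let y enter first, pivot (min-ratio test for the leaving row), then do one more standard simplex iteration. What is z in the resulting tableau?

32

Ratio test on column y — row 1: (15/2)/(1/4) = 30; row 2: 10/(5/2) = 4; row 3: (3/2)/(9/4) = 2/3. Minimum is 2/3 at row 3 (w3 leaves); pivot element 9/4.
Pivot on row 3; the z-row RHS becomes 15/2 − (-15/4)·(2/3) = 10.
Next entering variable (most negative z-row entry -1): w1.
Ratio test on column w1 — row 1: (22/3)/(1/3) = 22; row 2: (25/3)/(1/3) = 25; row 3: entry -1/3 ≤ 0. Minimum is 22 at row 1 (x leaves); pivot element 1/3.
After the second pivot the z-row RHS is 10 − (-1)·22 = 32.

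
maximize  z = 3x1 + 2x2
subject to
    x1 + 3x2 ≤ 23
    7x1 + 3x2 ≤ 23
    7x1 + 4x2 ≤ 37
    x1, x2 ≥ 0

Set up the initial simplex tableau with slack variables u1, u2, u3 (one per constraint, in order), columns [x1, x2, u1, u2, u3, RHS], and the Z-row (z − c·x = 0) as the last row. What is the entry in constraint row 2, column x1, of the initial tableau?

Constraint 2 has coefficient 7 on x1.

7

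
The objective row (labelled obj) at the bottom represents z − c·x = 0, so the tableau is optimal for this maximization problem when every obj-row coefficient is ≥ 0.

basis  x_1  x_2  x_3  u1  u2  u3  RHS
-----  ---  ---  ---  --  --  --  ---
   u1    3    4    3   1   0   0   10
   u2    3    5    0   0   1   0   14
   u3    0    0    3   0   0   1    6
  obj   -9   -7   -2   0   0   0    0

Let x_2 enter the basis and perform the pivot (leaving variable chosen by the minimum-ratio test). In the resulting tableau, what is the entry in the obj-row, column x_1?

-15/4

Ratio test on column x_2 — row 1: 10/4 = 5/2; row 2: 14/5 = 14/5; row 3: entry 0 ≤ 0. Minimum is 5/2 at row 1 (u1 leaves); pivot element 4.
Divide row 1 by 4; eliminate column x_2 from the other rows.
obj-row update in column x_1: -9 − (-7)·(3/4) = -15/4.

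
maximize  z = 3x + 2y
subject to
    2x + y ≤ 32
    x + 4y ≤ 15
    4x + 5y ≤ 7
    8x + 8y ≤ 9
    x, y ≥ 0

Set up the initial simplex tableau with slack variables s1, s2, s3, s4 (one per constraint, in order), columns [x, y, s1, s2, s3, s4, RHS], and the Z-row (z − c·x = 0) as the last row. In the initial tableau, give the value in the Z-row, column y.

The Z-row carries the negated objective coefficients: the y entry is -2.

-2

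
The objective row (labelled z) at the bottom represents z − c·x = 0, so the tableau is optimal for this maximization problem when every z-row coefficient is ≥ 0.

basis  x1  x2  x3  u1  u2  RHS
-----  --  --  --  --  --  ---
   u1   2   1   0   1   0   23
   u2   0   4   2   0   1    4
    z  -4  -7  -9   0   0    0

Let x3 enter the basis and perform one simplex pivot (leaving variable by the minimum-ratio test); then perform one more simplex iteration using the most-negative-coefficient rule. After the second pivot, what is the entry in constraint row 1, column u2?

0

Ratio test on column x3 — row 1: entry 0 ≤ 0; row 2: 4/2 = 2. Minimum is 2 at row 2 (u2 leaves); pivot element 2.
Divide row 2 by 2; eliminate column x3 from the other rows.
Second iteration: most negative z-row entry is -4 in column x1, so x1 enters.
Ratio test on column x1 — row 1: 23/2 = 23/2; row 2: entry 0 ≤ 0. Minimum is 23/2 at row 1 (u1 leaves); pivot element 2.
Divide row 1 by 2; eliminate column x1 from the other rows.
After both pivots, the entry at constraint row 1, column u2 is 0.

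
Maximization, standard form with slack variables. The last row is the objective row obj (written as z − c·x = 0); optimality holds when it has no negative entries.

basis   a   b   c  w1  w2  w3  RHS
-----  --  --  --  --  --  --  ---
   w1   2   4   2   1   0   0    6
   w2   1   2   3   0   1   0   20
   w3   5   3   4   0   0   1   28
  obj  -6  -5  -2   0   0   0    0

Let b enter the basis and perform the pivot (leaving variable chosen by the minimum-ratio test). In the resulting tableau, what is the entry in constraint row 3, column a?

7/2

Ratio test on column b — row 1: 6/4 = 3/2; row 2: 20/2 = 10; row 3: 28/3 = 28/3. Minimum is 3/2 at row 1 (w1 leaves); pivot element 4.
Divide row 1 by 4; eliminate column b from the other rows.
Row 3 update in column a: 5 − 3·(1/2) = 7/2.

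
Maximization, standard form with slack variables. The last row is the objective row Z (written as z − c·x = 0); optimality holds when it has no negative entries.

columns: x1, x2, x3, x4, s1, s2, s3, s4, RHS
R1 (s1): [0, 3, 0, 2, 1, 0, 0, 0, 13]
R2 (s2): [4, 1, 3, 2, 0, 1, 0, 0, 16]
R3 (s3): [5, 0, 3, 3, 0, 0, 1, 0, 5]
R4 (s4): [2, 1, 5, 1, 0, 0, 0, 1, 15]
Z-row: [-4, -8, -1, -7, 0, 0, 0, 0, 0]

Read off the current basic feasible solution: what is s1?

s1 is basic (row 1); its value is the RHS of that row, 13.

13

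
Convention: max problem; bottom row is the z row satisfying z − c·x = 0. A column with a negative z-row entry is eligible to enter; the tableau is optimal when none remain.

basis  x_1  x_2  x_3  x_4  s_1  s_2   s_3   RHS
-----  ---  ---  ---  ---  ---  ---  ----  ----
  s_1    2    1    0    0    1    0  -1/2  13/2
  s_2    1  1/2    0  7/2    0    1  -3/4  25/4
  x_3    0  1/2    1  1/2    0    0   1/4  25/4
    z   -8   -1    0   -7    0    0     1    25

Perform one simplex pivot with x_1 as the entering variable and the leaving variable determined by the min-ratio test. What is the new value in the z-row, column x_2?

Ratio test on column x_1 — row 1: (13/2)/2 = 13/4; row 2: (25/4)/1 = 25/4; row 3: entry 0 ≤ 0. Minimum is 13/4 at row 1 (s_1 leaves); pivot element 2.
Divide row 1 by 2; eliminate column x_1 from the other rows.
z-row update in column x_2: -1 − (-8)·(1/2) = 3.

3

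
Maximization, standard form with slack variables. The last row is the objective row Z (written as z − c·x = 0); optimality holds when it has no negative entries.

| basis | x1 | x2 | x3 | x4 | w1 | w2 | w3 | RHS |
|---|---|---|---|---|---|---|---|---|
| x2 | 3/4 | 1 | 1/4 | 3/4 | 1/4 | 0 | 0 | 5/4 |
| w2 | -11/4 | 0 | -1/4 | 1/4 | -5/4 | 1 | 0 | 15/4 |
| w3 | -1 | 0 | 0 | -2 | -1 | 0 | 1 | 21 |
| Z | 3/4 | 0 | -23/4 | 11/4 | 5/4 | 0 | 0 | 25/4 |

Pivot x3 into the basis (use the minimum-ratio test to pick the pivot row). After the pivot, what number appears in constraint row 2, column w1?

-1

Ratio test on column x3 — row 1: (5/4)/(1/4) = 5; row 2: entry -1/4 ≤ 0; row 3: entry 0 ≤ 0. Minimum is 5 at row 1 (x2 leaves); pivot element 1/4.
Divide row 1 by 1/4; eliminate column x3 from the other rows.
Row 2 update in column w1: -5/4 − (-1/4)·1 = -1.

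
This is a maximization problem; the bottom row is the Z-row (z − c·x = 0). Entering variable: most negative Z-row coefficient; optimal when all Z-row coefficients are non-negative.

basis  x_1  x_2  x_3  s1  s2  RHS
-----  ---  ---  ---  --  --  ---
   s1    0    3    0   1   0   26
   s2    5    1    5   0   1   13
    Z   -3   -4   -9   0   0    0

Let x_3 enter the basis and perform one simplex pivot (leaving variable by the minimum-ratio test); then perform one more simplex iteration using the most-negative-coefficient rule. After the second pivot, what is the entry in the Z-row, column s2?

9/5

Ratio test on column x_3 — row 1: entry 0 ≤ 0; row 2: 13/5 = 13/5. Minimum is 13/5 at row 2 (s2 leaves); pivot element 5.
Divide row 2 by 5; eliminate column x_3 from the other rows.
Second iteration: most negative Z-row entry is -11/5 in column x_2, so x_2 enters.
Ratio test on column x_2 — row 1: 26/3 = 26/3; row 2: (13/5)/(1/5) = 13. Minimum is 26/3 at row 1 (s1 leaves); pivot element 3.
Divide row 1 by 3; eliminate column x_2 from the other rows.
After both pivots, the entry at the Z-row, column s2 is 9/5.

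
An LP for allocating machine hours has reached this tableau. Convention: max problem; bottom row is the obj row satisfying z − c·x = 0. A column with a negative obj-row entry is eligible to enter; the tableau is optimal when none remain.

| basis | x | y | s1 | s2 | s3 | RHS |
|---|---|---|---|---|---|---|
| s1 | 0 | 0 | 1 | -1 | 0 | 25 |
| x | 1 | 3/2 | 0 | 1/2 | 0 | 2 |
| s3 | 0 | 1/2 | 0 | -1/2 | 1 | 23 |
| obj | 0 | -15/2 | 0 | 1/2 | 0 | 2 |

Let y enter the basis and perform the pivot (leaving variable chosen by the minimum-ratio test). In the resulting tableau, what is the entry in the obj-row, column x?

Ratio test on column y — row 1: entry 0 ≤ 0; row 2: 2/(3/2) = 4/3; row 3: 23/(1/2) = 46. Minimum is 4/3 at row 2 (x leaves); pivot element 3/2.
Divide row 2 by 3/2; eliminate column y from the other rows.
obj-row update in column x: 0 − (-15/2)·(2/3) = 5.

5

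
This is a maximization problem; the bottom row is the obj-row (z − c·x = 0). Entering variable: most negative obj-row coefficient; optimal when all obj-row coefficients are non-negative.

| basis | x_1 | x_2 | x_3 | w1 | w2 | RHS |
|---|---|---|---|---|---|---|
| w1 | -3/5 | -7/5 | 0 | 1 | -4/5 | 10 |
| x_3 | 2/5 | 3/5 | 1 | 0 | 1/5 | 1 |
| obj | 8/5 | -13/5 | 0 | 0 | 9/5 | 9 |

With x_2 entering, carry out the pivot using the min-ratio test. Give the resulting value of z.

Ratio test on column x_2 — row 1: entry -7/5 ≤ 0; row 2: 1/(3/5) = 5/3. Minimum is 5/3 at row 2 (x_3 leaves); pivot element 3/5.
Pivot on row 2; the obj-row RHS becomes 9 − (-13/5)·(5/3) = 40/3.

40/3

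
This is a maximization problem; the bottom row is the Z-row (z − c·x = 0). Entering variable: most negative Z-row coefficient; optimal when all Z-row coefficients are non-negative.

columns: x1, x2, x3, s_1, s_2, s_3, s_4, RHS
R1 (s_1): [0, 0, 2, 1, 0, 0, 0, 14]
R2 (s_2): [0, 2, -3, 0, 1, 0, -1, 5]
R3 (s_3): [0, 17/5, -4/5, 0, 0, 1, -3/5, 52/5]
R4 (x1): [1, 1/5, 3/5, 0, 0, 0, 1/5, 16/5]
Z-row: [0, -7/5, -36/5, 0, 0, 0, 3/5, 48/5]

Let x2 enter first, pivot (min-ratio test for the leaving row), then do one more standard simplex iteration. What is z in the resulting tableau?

Ratio test on column x2 — row 1: entry 0 ≤ 0; row 2: 5/2 = 5/2; row 3: (52/5)/(17/5) = 52/17; row 4: (16/5)/(1/5) = 16. Minimum is 5/2 at row 2 (s_2 leaves); pivot element 2.
Pivot on row 2; the Z-row RHS becomes 48/5 − (-7/5)·(5/2) = 131/10.
Next entering variable (most negative Z-row entry -93/10): x3.
Ratio test on column x3 — row 1: 14/2 = 7; row 2: entry -3/2 ≤ 0; row 3: (19/10)/(43/10) = 19/43; row 4: (27/10)/(9/10) = 3. Minimum is 19/43 at row 3 (s_3 leaves); pivot element 43/10.
After the second pivot the Z-row RHS is 131/10 − (-93/10)·(19/43) = 740/43.

740/43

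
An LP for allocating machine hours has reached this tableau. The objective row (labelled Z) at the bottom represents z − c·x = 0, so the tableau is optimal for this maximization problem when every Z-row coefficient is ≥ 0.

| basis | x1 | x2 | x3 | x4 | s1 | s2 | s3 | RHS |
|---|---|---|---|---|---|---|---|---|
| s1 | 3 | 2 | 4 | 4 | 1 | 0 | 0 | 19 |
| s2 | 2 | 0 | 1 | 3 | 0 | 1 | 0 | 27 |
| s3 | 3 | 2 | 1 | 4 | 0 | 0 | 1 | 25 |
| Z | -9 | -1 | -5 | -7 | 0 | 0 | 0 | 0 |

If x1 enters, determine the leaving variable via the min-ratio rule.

Column x1 entries and ratios — s1: 19/3 = 19/3; s2: 27/2 = 27/2; s3: 25/3 = 25/3.
Smallest ratio is 19/3 in the row of s1, so s1 leaves.

s1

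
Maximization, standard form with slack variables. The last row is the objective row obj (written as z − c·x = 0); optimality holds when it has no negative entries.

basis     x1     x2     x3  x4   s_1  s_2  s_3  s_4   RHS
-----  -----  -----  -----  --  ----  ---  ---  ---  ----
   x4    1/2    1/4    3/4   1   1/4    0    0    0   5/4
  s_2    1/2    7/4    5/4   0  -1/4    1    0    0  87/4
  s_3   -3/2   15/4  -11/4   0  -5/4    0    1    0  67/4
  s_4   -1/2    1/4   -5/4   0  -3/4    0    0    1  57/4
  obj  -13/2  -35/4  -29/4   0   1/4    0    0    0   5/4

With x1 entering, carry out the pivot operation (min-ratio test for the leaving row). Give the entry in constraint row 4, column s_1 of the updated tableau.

-1/2

Ratio test on column x1 — row 1: (5/4)/(1/2) = 5/2; row 2: (87/4)/(1/2) = 87/2; row 3: entry -3/2 ≤ 0; row 4: entry -1/2 ≤ 0. Minimum is 5/2 at row 1 (x4 leaves); pivot element 1/2.
Divide row 1 by 1/2; eliminate column x1 from the other rows.
Row 4 update in column s_1: -3/4 − (-1/2)·(1/2) = -1/2.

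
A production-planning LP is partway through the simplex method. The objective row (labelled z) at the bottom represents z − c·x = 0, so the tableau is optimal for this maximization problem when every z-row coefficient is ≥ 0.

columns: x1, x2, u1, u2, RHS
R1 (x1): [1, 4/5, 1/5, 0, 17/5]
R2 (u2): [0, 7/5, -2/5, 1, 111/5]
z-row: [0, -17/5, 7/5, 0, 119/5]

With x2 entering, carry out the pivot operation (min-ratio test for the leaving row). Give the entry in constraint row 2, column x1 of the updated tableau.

-7/4

Ratio test on column x2 — row 1: (17/5)/(4/5) = 17/4; row 2: (111/5)/(7/5) = 111/7. Minimum is 17/4 at row 1 (x1 leaves); pivot element 4/5.
Divide row 1 by 4/5; eliminate column x2 from the other rows.
Row 2 update in column x1: 0 − (7/5)·(5/4) = -7/4.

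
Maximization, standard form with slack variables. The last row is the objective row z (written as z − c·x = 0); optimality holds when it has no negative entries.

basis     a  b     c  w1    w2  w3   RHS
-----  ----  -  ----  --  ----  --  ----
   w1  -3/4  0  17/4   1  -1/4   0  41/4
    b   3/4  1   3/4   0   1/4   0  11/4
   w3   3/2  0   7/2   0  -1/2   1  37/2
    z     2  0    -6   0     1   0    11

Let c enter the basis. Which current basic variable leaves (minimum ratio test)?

Column c entries and ratios — w1: (41/4)/(17/4) = 41/17; b: (11/4)/(3/4) = 11/3; w3: (37/2)/(7/2) = 37/7.
Smallest ratio is 41/17 in the row of w1, so w1 leaves.

w1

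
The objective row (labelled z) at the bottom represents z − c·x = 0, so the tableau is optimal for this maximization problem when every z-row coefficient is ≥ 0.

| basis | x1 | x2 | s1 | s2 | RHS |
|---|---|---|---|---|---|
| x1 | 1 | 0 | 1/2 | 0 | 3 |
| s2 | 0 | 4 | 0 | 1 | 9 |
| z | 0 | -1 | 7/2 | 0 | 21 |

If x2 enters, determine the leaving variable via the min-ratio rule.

Column x2 entries and ratios — x1: 0 ≤ 0, skip; s2: 9/4 = 9/4.
Smallest ratio is 9/4 in the row of s2, so s2 leaves.

s2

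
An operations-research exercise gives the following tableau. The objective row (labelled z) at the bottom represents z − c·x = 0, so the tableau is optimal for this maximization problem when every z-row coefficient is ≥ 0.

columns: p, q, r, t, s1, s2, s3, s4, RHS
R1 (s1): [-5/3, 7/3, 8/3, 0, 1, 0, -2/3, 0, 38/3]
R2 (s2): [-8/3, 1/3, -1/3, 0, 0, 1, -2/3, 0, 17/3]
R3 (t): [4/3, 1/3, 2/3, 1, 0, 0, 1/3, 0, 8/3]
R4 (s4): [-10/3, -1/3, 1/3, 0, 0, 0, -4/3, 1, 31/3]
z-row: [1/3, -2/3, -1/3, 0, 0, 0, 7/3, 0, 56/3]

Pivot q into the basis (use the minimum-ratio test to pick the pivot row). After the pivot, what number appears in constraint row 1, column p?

-5/7

Ratio test on column q — row 1: (38/3)/(7/3) = 38/7; row 2: (17/3)/(1/3) = 17; row 3: (8/3)/(1/3) = 8; row 4: entry -1/3 ≤ 0. Minimum is 38/7 at row 1 (s1 leaves); pivot element 7/3.
Divide row 1 by 7/3; eliminate column q from the other rows.
In the new row 1, the p entry is the old entry divided by the pivot: (-5/3)/(7/3) = -5/7.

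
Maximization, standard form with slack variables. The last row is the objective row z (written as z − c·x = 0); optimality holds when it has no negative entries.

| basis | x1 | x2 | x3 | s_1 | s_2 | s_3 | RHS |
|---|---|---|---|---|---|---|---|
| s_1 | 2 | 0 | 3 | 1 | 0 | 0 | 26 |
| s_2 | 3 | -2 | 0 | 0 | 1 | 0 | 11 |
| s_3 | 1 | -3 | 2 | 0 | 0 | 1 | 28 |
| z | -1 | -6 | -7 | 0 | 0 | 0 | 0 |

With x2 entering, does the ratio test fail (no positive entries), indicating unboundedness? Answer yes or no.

yes

Every constraint-row entry in column x2 is ≤ 0, so increasing x2 is unbounded.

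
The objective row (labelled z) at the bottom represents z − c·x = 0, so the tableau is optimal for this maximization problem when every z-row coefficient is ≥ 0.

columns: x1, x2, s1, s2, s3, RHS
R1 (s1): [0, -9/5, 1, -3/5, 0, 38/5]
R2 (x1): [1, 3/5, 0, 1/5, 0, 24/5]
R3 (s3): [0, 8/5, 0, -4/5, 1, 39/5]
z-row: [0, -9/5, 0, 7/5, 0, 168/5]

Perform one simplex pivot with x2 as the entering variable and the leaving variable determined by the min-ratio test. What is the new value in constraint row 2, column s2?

Ratio test on column x2 — row 1: entry -9/5 ≤ 0; row 2: (24/5)/(3/5) = 8; row 3: (39/5)/(8/5) = 39/8. Minimum is 39/8 at row 3 (s3 leaves); pivot element 8/5.
Divide row 3 by 8/5; eliminate column x2 from the other rows.
Row 2 update in column s2: 1/5 − (3/5)·(-1/2) = 1/2.

1/2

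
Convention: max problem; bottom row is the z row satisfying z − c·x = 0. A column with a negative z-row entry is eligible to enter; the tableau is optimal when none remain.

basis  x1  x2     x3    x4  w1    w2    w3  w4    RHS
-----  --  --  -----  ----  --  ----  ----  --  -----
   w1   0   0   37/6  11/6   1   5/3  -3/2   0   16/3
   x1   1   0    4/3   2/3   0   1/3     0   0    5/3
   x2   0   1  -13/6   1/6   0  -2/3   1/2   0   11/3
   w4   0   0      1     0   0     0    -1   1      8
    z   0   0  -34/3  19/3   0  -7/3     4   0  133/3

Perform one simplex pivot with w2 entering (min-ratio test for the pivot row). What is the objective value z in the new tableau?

259/5

Ratio test on column w2 — row 1: (16/3)/(5/3) = 16/5; row 2: (5/3)/(1/3) = 5; row 3: entry -2/3 ≤ 0; row 4: entry 0 ≤ 0. Minimum is 16/5 at row 1 (w1 leaves); pivot element 5/3.
Pivot on row 1; the z-row RHS becomes 133/3 − (-7/3)·(16/5) = 259/5.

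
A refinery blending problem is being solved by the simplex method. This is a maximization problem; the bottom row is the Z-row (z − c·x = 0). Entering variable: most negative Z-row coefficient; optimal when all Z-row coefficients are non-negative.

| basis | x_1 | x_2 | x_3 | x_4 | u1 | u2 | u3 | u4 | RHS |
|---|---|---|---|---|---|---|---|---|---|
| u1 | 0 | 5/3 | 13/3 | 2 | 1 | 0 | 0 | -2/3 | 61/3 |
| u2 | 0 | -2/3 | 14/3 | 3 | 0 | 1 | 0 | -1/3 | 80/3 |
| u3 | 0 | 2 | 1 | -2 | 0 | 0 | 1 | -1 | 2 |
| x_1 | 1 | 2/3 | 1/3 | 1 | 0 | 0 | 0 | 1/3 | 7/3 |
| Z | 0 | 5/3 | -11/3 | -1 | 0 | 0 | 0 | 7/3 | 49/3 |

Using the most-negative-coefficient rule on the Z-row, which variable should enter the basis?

x_3

Negative Z-row entries: x_3: -11/3, x_4: -1.
The most negative is -11/3 in column x_3, so x_3 enters.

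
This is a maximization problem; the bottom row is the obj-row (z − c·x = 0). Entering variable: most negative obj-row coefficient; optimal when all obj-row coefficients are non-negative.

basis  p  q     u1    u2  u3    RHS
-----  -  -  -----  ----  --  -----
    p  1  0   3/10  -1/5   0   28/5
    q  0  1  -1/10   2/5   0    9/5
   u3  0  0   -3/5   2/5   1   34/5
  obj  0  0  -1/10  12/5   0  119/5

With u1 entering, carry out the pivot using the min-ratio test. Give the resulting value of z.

77/3

Ratio test on column u1 — row 1: (28/5)/(3/10) = 56/3; row 2: entry -1/10 ≤ 0; row 3: entry -3/5 ≤ 0. Minimum is 56/3 at row 1 (p leaves); pivot element 3/10.
Pivot on row 1; the obj-row RHS becomes 119/5 − (-1/10)·(56/3) = 77/3.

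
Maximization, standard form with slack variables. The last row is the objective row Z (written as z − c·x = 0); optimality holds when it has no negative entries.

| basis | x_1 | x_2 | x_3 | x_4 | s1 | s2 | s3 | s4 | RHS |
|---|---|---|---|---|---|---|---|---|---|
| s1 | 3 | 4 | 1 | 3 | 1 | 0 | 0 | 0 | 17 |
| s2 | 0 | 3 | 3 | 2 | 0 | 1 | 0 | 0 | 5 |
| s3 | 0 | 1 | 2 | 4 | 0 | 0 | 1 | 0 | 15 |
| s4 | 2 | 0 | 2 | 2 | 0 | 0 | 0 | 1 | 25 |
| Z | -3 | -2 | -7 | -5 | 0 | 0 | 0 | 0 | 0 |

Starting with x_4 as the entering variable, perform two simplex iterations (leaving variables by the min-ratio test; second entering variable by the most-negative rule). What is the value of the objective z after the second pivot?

22

Ratio test on column x_4 — row 1: 17/3 = 17/3; row 2: 5/2 = 5/2; row 3: 15/4 = 15/4; row 4: 25/2 = 25/2. Minimum is 5/2 at row 2 (s2 leaves); pivot element 2.
Pivot on row 2; the Z-row RHS becomes 0 − (-5)·(5/2) = 25/2.
Next entering variable (most negative Z-row entry -3): x_1.
Ratio test on column x_1 — row 1: (19/2)/3 = 19/6; row 2: entry 0 ≤ 0; row 3: entry 0 ≤ 0; row 4: 20/2 = 10. Minimum is 19/6 at row 1 (s1 leaves); pivot element 3.
After the second pivot the Z-row RHS is 25/2 − (-3)·(19/6) = 22.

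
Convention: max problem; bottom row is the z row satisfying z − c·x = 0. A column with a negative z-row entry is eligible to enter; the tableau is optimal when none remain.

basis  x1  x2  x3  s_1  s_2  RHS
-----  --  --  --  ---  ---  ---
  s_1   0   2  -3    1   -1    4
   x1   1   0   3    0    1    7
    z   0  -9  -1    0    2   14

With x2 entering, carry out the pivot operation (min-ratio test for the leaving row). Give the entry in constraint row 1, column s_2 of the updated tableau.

Ratio test on column x2 — row 1: 4/2 = 2; row 2: entry 0 ≤ 0. Minimum is 2 at row 1 (s_1 leaves); pivot element 2.
Divide row 1 by 2; eliminate column x2 from the other rows.
In the new row 1, the s_2 entry is the old entry divided by the pivot: (-1)/2 = -1/2.

-1/2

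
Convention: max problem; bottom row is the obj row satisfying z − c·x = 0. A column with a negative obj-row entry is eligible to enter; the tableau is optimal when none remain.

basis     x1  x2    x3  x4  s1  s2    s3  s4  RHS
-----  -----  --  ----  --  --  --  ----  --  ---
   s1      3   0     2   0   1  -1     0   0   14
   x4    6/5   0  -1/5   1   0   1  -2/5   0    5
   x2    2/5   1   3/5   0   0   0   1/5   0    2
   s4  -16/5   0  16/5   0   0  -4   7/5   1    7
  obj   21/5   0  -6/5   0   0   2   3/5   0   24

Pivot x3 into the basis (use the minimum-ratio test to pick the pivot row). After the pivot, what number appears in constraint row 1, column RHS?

77/8

Ratio test on column x3 — row 1: 14/2 = 7; row 2: entry -1/5 ≤ 0; row 3: 2/(3/5) = 10/3; row 4: 7/(16/5) = 35/16. Minimum is 35/16 at row 4 (s4 leaves); pivot element 16/5.
Divide row 4 by 16/5; eliminate column x3 from the other rows.
Row 1 update in column RHS: 14 − 2·(35/16) = 77/8.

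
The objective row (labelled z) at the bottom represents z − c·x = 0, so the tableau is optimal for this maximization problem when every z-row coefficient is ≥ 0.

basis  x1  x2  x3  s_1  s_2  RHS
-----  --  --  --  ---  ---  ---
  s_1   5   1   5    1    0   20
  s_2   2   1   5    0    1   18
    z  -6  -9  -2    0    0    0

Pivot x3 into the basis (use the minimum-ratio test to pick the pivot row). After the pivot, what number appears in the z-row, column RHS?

Ratio test on column x3 — row 1: 20/5 = 4; row 2: 18/5 = 18/5. Minimum is 18/5 at row 2 (s_2 leaves); pivot element 5.
Divide row 2 by 5; eliminate column x3 from the other rows.
z-row update in column RHS: 0 − (-2)·(18/5) = 36/5.

36/5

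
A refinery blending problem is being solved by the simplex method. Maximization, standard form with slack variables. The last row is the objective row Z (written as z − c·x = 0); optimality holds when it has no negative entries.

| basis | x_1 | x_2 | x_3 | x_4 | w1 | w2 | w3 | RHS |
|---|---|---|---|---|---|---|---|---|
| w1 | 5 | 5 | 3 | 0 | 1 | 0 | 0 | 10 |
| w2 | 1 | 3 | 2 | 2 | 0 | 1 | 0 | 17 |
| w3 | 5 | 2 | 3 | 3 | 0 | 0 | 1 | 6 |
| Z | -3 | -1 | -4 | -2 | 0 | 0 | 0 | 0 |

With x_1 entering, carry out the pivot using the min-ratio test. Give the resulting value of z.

Ratio test on column x_1 — row 1: 10/5 = 2; row 2: 17/1 = 17; row 3: 6/5 = 6/5. Minimum is 6/5 at row 3 (w3 leaves); pivot element 5.
Pivot on row 3; the Z-row RHS becomes 0 − (-3)·(6/5) = 18/5.

18/5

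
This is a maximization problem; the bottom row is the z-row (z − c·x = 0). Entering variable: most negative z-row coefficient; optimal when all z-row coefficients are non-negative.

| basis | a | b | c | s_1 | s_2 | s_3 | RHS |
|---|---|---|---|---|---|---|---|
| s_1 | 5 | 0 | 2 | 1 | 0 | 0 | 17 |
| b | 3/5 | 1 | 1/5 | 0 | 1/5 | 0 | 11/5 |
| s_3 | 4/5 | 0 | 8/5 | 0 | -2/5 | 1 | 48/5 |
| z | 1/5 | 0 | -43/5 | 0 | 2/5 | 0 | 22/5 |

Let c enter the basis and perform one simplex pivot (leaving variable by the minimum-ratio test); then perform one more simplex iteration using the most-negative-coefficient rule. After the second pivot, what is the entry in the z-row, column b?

7

Ratio test on column c — row 1: 17/2 = 17/2; row 2: (11/5)/(1/5) = 11; row 3: (48/5)/(8/5) = 6. Minimum is 6 at row 3 (s_3 leaves); pivot element 8/5.
Divide row 3 by 8/5; eliminate column c from the other rows.
Second iteration: most negative z-row entry is -7/4 in column s_2, so s_2 enters.
Ratio test on column s_2 — row 1: 5/(1/2) = 10; row 2: 1/(1/4) = 4; row 3: entry -1/4 ≤ 0. Minimum is 4 at row 2 (b leaves); pivot element 1/4.
Divide row 2 by 1/4; eliminate column s_2 from the other rows.
After both pivots, the entry at the z-row, column b is 7.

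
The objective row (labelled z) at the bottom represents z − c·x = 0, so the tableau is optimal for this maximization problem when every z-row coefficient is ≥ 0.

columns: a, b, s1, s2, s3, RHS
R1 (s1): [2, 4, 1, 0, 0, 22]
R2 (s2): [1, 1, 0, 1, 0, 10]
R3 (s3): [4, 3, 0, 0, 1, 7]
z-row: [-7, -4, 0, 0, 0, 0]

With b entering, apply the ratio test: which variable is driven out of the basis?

Column b entries and ratios — s1: 22/4 = 11/2; s2: 10/1 = 10; s3: 7/3 = 7/3.
Smallest ratio is 7/3 in the row of s3, so s3 leaves.

s3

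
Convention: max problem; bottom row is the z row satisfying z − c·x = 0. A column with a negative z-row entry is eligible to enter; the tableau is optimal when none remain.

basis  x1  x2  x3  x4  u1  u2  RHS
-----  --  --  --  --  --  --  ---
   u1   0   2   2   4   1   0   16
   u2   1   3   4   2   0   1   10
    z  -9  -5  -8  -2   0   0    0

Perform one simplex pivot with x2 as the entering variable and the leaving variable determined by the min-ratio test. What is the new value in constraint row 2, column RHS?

Ratio test on column x2 — row 1: 16/2 = 8; row 2: 10/3 = 10/3. Minimum is 10/3 at row 2 (u2 leaves); pivot element 3.
Divide row 2 by 3; eliminate column x2 from the other rows.
In the new row 2, the RHS entry is the old entry divided by the pivot: 10/3 = 10/3.

10/3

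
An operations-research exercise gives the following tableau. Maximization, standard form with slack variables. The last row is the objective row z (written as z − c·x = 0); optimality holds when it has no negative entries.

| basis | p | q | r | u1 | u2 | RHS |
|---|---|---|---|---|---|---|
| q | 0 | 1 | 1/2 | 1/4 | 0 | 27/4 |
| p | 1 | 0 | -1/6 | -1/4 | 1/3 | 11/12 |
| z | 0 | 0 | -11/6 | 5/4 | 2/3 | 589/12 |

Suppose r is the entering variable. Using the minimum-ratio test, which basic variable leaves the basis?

Column r entries and ratios — q: (27/4)/(1/2) = 27/2; p: -1/6 ≤ 0, skip.
Smallest ratio is 27/2 in the row of q, so q leaves.

q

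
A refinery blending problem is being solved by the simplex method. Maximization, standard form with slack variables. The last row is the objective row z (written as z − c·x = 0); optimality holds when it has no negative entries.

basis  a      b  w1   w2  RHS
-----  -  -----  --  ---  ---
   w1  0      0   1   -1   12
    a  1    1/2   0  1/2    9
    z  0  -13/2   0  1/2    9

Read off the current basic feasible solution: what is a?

9

a is basic (row 2); its value is the RHS of that row, 9.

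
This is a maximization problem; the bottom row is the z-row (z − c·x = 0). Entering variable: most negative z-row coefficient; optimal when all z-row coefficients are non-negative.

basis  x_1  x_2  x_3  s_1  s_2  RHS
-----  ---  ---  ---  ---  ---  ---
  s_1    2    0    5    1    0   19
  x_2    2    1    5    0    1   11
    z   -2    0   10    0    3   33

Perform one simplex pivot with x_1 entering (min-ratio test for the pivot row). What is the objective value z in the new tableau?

Ratio test on column x_1 — row 1: 19/2 = 19/2; row 2: 11/2 = 11/2. Minimum is 11/2 at row 2 (x_2 leaves); pivot element 2.
Pivot on row 2; the z-row RHS becomes 33 − (-2)·(11/2) = 44.

44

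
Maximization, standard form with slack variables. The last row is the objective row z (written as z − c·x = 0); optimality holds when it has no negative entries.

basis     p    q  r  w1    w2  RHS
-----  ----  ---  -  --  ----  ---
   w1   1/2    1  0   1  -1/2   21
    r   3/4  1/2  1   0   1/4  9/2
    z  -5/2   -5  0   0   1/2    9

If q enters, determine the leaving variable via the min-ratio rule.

r

Column q entries and ratios — w1: 21/1 = 21; r: (9/2)/(1/2) = 9.
Smallest ratio is 9 in the row of r, so r leaves.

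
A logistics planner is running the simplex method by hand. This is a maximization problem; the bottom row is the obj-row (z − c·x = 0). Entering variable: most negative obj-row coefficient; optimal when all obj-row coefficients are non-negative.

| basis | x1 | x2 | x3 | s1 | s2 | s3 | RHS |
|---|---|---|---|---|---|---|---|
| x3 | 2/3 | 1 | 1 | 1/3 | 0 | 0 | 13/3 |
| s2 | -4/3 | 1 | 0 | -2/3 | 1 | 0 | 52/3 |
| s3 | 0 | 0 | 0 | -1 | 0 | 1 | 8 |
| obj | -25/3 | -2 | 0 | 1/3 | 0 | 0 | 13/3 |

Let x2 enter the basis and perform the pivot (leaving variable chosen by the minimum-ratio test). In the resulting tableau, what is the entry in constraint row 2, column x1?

Ratio test on column x2 — row 1: (13/3)/1 = 13/3; row 2: (52/3)/1 = 52/3; row 3: entry 0 ≤ 0. Minimum is 13/3 at row 1 (x3 leaves); pivot element 1.
Divide row 1 by 1; eliminate column x2 from the other rows.
Row 2 update in column x1: -4/3 − 1·(2/3) = -2.

-2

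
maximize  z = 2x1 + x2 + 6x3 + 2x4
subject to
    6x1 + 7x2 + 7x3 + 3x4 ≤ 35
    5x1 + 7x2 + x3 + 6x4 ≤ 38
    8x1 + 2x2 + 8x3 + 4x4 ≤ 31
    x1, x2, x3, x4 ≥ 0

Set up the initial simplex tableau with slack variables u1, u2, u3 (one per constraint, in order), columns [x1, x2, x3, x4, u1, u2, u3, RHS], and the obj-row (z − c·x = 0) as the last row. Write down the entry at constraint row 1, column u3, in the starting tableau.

0

Slack u3 belongs to constraint 3; its column is the unit vector e_3, so the entry in row 1 is 0.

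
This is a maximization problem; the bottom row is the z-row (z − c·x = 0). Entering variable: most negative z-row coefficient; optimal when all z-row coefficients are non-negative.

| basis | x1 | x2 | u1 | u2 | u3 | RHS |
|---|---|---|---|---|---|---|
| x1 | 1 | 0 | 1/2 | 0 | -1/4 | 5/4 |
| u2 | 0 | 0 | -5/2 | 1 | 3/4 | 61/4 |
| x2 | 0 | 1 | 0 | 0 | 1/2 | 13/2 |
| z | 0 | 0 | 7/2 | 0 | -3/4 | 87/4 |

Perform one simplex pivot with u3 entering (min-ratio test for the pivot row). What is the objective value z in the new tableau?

63/2

Ratio test on column u3 — row 1: entry -1/4 ≤ 0; row 2: (61/4)/(3/4) = 61/3; row 3: (13/2)/(1/2) = 13. Minimum is 13 at row 3 (x2 leaves); pivot element 1/2.
Pivot on row 3; the z-row RHS becomes 87/4 − (-3/4)·13 = 63/2.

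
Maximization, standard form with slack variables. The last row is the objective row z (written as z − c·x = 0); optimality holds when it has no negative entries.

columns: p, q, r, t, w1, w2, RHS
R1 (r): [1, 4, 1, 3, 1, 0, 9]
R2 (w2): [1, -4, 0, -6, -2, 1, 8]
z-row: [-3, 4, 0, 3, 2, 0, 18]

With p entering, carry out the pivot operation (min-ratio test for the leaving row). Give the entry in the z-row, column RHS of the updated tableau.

Ratio test on column p — row 1: 9/1 = 9; row 2: 8/1 = 8. Minimum is 8 at row 2 (w2 leaves); pivot element 1.
Divide row 2 by 1; eliminate column p from the other rows.
z-row update in column RHS: 18 − (-3)·8 = 42.

42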